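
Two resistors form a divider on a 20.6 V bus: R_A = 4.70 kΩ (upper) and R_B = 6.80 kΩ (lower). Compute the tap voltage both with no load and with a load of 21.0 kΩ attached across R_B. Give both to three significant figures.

Open-circuit: V = 20.6 × 6.80/(4.70 + 6.80) = 12.2 V.
With the load, R_B becomes R_B‖R_L = 5.137 kΩ, so V = 20.6 × 5.137/9.837 = 10.8 V.

Unloaded: 12.2 V; loaded: 10.8 V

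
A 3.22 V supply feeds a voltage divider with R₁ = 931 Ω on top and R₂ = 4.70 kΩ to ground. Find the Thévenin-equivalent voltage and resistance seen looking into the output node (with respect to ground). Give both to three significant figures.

V_th is the open-circuit tap voltage: 3.22 × 4700/(931 + 4700) = 2.69 V.
With the supply zeroed, R₁ and R₂ appear in parallel from the tap: R_th = R₁‖R₂ = (931 × 4700)/5631 = 777 Ω.

V_th = 2.69 V, R_th = 777 Ω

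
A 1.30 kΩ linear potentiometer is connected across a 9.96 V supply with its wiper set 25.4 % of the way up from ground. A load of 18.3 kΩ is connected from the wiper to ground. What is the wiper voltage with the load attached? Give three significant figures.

V ≈ 2.50 V

The wiper splits the pot into (1−α)R = 969.8 Ω above and αR = 330.2 Ω below.
Lower section ‖ load = 324.3 Ω.
V_wiper = 9.96 × 324.3/(969.8 + 324.3) = 2.50 V.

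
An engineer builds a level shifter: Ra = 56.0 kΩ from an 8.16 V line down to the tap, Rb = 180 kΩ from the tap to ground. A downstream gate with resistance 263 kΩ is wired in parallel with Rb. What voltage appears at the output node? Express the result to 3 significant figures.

V_out ≈ 5.35 V

The load sits in parallel with Rb: Rb‖R_L = (180 × 263) / (180 + 263) = 106.9 kΩ.
V_out = 8.16 × 106.9 / (56.0 + 106.9) = 8.16 × 106.9/162.9 = 5.35 V.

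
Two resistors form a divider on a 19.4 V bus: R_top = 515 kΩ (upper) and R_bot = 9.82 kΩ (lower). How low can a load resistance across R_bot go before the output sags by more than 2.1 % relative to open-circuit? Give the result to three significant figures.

R_L(min) ≈ 449 kΩ

Output resistance R_th = R_top‖R_bot = (515 × 9.82)/524.8 = 9.636 kΩ.
The fractional drop is R_th/(R_th + R_L); requiring this ≤ 0.0210 gives R_L ≥ R_th(1/0.0210 − 1) = 9.636 × 46.62 = 449 kΩ.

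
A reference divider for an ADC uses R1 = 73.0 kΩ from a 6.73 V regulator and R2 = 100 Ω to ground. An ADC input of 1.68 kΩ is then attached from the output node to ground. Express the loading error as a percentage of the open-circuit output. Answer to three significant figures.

5.61 %

The divider's output (Thévenin) resistance is R1‖R2 = 99.86 Ω.
Fractional drop under load = R_th/(R_th + R_L) = 99.86 / (99.86 + 1680) = 0.05611.
So the output falls by 5.61 %.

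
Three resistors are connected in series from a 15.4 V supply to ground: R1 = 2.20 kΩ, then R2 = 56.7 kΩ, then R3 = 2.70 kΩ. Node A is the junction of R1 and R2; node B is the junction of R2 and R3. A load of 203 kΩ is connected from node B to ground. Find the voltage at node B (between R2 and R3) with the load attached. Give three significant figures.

At node B, R3 is in parallel with the load: R3‖R_L = 2.665 kΩ.
Below node A the resistance is R2 + (R3‖R_L) = 59.36 kΩ, so V_A = 15.4 × 59.36/61.56 = 14.85 V.
Then V_B = V_A × (R3‖R_L)/(R2 + R3‖R_L) = 14.85 × 2.665/59.36 = 0.667 V.

V ≈ 0.667 V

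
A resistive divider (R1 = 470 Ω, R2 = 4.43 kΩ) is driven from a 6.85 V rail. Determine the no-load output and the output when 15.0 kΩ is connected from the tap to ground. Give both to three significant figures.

Unloaded: 6.19 V; loaded: 6.02 V

Open-circuit: V = 6.85 × 4430/(470 + 4430) = 6.19 V.
With the load, R2 becomes R2‖R_L = 3420 Ω, so V = 6.85 × 3420/3890 = 6.02 V.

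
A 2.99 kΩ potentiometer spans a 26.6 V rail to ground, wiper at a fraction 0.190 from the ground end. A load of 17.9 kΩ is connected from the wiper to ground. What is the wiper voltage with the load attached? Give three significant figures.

V ≈ 4.93 V

The wiper splits the pot into (1−α)R = 2422 Ω above and αR = 568.1 Ω below.
Lower section ‖ load = 550.6 Ω.
V_wiper = 26.6 × 550.6/(2422 + 550.6) = 4.93 V.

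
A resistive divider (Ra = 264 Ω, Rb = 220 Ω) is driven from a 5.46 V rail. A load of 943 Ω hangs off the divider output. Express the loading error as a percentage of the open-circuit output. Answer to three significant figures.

11.3 %

The divider's output (Thévenin) resistance is Ra‖Rb = 120.0 Ω.
Fractional drop under load = R_th/(R_th + R_L) = 120.0 / (120.0 + 943) = 0.1129.
So the output falls by 11.3 %.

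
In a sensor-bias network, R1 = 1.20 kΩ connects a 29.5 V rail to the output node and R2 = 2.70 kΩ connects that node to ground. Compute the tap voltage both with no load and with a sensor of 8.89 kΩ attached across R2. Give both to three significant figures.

Unloaded: 20.4 V; loaded: 18.7 V

Open-circuit: V = 29.5 × 2.70/(1.20 + 2.70) = 20.4 V.
With the load, R2 becomes R2‖R_L = 2.071 kΩ, so V = 29.5 × 2.071/3.271 = 18.7 V.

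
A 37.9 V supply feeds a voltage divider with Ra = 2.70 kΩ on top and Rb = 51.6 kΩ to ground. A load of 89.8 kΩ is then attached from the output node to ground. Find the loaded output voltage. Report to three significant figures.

V_out ≈ 35.0 V

The load sits in parallel with Rb: Rb‖R_L = (51.6 × 89.8) / (51.6 + 89.8) = 32.77 kΩ.
V_out = 37.9 × 32.77 / (2.70 + 32.77) = 37.9 × 32.77/35.47 = 35.0 V.
(Unloaded it would have been 36.0 V.)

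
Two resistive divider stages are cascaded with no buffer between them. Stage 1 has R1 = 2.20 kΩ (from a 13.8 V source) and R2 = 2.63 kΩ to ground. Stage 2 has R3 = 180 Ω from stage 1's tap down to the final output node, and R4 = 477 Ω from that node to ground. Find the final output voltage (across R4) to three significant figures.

Stage 2 presents R3+R4 = 657.0 Ω as a load on stage 1's tap.
Stage 1's lower leg becomes R2‖(R3+R4) = 525.7 Ω, so V_mid = 13.8 × 525.7/2726 = 2.661 V.
Stage 2 is itself unloaded: V_out = V_mid × R4/(R3+R4) = 2.661 × 477/657.0 = 1.93 V.

V_out ≈ 1.93 V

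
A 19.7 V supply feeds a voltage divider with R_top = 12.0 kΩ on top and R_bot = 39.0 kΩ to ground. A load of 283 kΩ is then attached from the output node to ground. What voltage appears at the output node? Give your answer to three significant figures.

The load sits in parallel with R_bot: R_bot‖R_L = (39.0 × 283) / (39.0 + 283) = 34.28 kΩ.
V_out = 19.7 × 34.28 / (12.0 + 34.28) = 19.7 × 34.28/46.28 = 14.6 V.

V_out ≈ 14.6 V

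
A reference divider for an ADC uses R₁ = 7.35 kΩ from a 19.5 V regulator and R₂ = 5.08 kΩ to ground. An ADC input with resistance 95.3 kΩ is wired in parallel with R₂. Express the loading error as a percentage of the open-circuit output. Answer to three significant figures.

3.06 %

The divider's output (Thévenin) resistance is R₁‖R₂ = 3.004 kΩ.
Fractional drop under load = R_th/(R_th + R_L) = 3.004 / (3.004 + 95.3) = 0.03056.
So the output falls by 3.06 %.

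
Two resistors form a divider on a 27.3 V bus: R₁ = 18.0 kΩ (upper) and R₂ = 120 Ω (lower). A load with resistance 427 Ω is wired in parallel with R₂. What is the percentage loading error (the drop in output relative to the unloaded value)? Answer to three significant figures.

21.8 %

The divider's output (Thévenin) resistance is R₁‖R₂ = 119.2 Ω.
Fractional drop under load = R_th/(R_th + R_L) = 119.2 / (119.2 + 427) = 0.2182.
So the output falls by 21.8 %.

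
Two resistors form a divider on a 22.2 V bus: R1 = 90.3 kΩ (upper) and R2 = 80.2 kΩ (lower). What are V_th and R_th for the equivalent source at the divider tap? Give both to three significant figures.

V_th is the open-circuit tap voltage: 22.2 × 80.2/(90.3 + 80.2) = 10.4 V.
With the supply zeroed, R1 and R2 appear in parallel from the tap: R_th = R1‖R2 = (90.3 × 80.2)/170.5 = 42.5 kΩ.

V_th = 10.4 V, R_th = 42.5 kΩ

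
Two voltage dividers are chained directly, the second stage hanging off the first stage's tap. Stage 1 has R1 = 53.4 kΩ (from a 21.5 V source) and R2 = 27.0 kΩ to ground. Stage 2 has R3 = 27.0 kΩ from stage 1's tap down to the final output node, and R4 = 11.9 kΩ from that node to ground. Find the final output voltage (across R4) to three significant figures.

V_out ≈ 1.51 V

Stage 2 presents R3+R4 = 38.90 kΩ as a load on stage 1's tap.
Stage 1's lower leg becomes R2‖(R3+R4) = 15.94 kΩ, so V_mid = 21.5 × 15.94/69.34 = 4.942 V.
Stage 2 is itself unloaded: V_out = V_mid × R4/(R3+R4) = 4.942 × 11.9/38.90 = 1.51 V.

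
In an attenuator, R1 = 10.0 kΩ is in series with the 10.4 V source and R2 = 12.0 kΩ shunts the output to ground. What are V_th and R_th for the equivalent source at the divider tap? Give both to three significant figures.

V_th is the open-circuit tap voltage: 10.4 × 12.0/(10.0 + 12.0) = 5.67 V.
With the supply zeroed, R1 and R2 appear in parallel from the tap: R_th = R1‖R2 = (10.0 × 12.0)/22.00 = 5.45 kΩ.

V_th = 5.67 V, R_th = 5.45 kΩ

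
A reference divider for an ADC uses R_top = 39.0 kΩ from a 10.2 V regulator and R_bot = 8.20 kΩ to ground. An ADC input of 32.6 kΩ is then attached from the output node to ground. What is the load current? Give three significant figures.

R_bot‖R_L = 6.552 kΩ; V_out = 10.2 × 6.552/45.55 = 1.467 V.
I_L = V_out / R_L = 1.467 / 32.6 kΩ = 0.0450 mA.

I_L ≈ 0.0450 mA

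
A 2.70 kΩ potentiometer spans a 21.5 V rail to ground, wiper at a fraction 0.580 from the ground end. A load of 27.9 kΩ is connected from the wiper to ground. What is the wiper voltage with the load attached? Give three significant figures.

V ≈ 12.2 V

The wiper splits the pot into (1−α)R = 1.134 kΩ above and αR = 1.566 kΩ below.
Lower section ‖ load = 1.483 kΩ.
V_wiper = 21.5 × 1.483/(1.134 + 1.483) = 12.2 V.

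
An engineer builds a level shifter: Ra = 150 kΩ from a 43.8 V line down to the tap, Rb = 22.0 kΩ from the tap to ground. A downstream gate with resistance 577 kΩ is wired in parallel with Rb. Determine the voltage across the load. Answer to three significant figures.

The load sits in parallel with Rb: Rb‖R_L = (22.0 × 577) / (22.0 + 577) = 21.19 kΩ.
V_out = 43.8 × 21.19 / (150 + 21.19) = 43.8 × 21.19/171.2 = 5.42 V.
(Unloaded it would have been 5.60 V.)

V_out ≈ 5.42 V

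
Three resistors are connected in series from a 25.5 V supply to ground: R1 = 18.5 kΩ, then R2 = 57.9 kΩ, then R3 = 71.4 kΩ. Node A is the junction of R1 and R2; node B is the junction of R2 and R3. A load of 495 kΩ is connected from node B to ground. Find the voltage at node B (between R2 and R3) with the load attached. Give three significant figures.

V ≈ 11.5 V

At node B, R3 is in parallel with the load: R3‖R_L = 62.40 kΩ.
Below node A the resistance is R2 + (R3‖R_L) = 120.3 kΩ, so V_A = 25.5 × 120.3/138.8 = 22.10 V.
Then V_B = V_A × (R3‖R_L)/(R2 + R3‖R_L) = 22.10 × 62.40/120.3 = 11.5 V.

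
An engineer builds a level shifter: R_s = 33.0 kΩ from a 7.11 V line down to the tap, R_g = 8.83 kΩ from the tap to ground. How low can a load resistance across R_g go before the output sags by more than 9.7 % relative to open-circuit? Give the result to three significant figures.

Output resistance R_th = R_s‖R_g = (33.0 × 8.83)/41.83 = 6.966 kΩ.
The fractional drop is R_th/(R_th + R_L); requiring this ≤ 0.0970 gives R_L ≥ R_th(1/0.0970 − 1) = 6.966 × 9.309 = 64.8 kΩ.

R_L(min) ≈ 64.8 kΩ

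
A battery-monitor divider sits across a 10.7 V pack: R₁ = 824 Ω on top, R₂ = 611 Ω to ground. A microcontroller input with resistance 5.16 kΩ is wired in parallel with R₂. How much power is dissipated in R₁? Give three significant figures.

P ≈ 50.2 mW

Total resistance from the source is R₁ + (R₂‖R_L) = 1370 Ω, so I = 10.7/1370 Ω = 7.808 mA.
P = I²·R₁ = (7.808 mA)² × 824 Ω = 50.2 mW.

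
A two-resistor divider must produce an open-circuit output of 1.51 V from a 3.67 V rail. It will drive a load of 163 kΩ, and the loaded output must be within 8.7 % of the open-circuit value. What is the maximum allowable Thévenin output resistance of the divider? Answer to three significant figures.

R_th ≤ 15.5 kΩ

Loading drop = R_th/(R_th + R_L) ≤ 0.0870, so R_th ≤ R_L · ε/(1−ε) = 163 kΩ × 0.0870/0.9130 = 15.5 kΩ.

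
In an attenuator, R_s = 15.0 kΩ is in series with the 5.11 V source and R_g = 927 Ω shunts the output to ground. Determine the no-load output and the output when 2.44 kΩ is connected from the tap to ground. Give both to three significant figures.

Unloaded: 0.297 V; loaded: 0.219 V

Open-circuit: V = 5.11 × 927/(15000 + 927) = 0.297 V.
With the load, R_g becomes R_g‖R_L = 671.8 Ω, so V = 5.11 × 671.8/15670 = 0.219 V.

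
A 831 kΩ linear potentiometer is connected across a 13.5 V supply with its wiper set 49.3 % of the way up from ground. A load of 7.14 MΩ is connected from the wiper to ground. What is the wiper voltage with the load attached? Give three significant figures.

V ≈ 6.47 V

The wiper splits the pot into (1−α)R = 421.3 kΩ above and αR = 409.7 kΩ below.
Lower section ‖ load = 387.5 kΩ.
V_wiper = 13.5 × 387.5/(421.3 + 387.5) = 6.47 V.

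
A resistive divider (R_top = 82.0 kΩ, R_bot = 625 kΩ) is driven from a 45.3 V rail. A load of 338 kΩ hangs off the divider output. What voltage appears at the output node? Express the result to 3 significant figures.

The load sits in parallel with R_bot: R_bot‖R_L = (625 × 338) / (625 + 338) = 219.4 kΩ.
V_out = 45.3 × 219.4 / (82.0 + 219.4) = 45.3 × 219.4/301.4 = 33.0 V.
(Unloaded it would have been 40.0 V.)

V_out ≈ 33.0 V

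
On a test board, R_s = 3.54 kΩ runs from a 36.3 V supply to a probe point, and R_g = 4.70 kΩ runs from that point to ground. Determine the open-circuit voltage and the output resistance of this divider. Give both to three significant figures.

V_th is the open-circuit tap voltage: 36.3 × 4.70/(3.54 + 4.70) = 20.7 V.
With the supply zeroed, R_s and R_g appear in parallel from the tap: R_th = R_s‖R_g = (3.54 × 4.70)/8.240 = 2.02 kΩ.

V_th = 20.7 V, R_th = 2.02 kΩ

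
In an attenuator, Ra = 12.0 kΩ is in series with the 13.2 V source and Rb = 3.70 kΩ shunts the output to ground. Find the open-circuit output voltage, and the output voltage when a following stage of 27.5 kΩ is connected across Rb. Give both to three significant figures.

Unloaded: 3.11 V; loaded: 2.82 V

Open-circuit: V = 13.2 × 3.70/(12.0 + 3.70) = 3.11 V.
With the load, Rb becomes Rb‖R_L = 3.261 kΩ, so V = 13.2 × 3.261/15.26 = 2.82 V.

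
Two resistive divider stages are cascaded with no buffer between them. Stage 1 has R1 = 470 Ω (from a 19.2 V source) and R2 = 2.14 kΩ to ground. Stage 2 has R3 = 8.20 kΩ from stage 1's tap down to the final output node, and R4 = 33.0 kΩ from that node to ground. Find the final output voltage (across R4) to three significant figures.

Stage 2 presents R3+R4 = 41200 Ω as a load on stage 1's tap.
Stage 1's lower leg becomes R2‖(R3+R4) = 2034 Ω, so V_mid = 19.2 × 2034/2504 = 15.60 V.
Stage 2 is itself unloaded: V_out = V_mid × R4/(R3+R4) = 15.60 × 33000/41200 = 12.5 V.

V_out ≈ 12.5 V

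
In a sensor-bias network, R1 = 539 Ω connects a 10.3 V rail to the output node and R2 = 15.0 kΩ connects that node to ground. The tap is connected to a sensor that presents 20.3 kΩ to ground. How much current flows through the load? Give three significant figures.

R2‖R_L = 8626 Ω; V_out = 10.3 × 8626/9165 = 9.694 V.
I_L = V_out / R_L = 9.694 / 20.3 kΩ = 0.478 mA.

I_L ≈ 0.478 mA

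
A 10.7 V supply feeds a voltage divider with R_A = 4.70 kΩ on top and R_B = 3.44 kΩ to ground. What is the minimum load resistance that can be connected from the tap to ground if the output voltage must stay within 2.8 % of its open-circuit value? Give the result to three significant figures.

R_L(min) ≈ 69.0 kΩ

Output resistance R_th = R_A‖R_B = (4.70 × 3.44)/8.140 = 1.986 kΩ.
The fractional drop is R_th/(R_th + R_L); requiring this ≤ 0.0280 gives R_L ≥ R_th(1/0.0280 − 1) = 1.986 × 34.71 = 69.0 kΩ.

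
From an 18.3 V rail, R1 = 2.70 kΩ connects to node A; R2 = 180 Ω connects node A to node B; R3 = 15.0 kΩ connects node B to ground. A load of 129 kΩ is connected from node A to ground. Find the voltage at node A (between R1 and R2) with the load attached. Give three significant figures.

V ≈ 15.3 V

Below node A the series string R2+R3 = 15180 Ω sits in parallel with the 129000 Ω load: 13580 Ω.
V_A = 18.3 × 13580/(2700 + 13580) = 15.3 V.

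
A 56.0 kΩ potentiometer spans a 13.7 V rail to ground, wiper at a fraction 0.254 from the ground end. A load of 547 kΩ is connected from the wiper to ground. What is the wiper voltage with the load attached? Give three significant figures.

The wiper splits the pot into (1−α)R = 41.78 kΩ above and αR = 14.22 kΩ below.
Lower section ‖ load = 13.86 kΩ.
V_wiper = 13.7 × 13.86/(41.78 + 13.86) = 3.41 V.

V ≈ 3.41 V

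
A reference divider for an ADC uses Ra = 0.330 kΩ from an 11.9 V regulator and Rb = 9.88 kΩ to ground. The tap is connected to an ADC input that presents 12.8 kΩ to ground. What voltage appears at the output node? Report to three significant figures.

The load sits in parallel with Rb: Rb‖R_L = (9880 × 12800) / (9880 + 12800) = 5576 Ω.
V_out = 11.9 × 5576 / (330 + 5576) = 11.9 × 5576/5906 = 11.2 V.

V_out ≈ 11.2 V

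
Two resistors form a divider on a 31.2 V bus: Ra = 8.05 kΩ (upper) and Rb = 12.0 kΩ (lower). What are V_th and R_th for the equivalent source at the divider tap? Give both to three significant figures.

V_th is the open-circuit tap voltage: 31.2 × 12.0/(8.05 + 12.0) = 18.7 V.
With the supply zeroed, Ra and Rb appear in parallel from the tap: R_th = Ra‖Rb = (8.05 × 12.0)/20.05 = 4.82 kΩ.

V_th = 18.7 V, R_th = 4.82 kΩ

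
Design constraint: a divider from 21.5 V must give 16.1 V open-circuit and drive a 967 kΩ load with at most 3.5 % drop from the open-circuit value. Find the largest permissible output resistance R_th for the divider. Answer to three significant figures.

R_th ≤ 35.1 kΩ

Loading drop = R_th/(R_th + R_L) ≤ 0.0350, so R_th ≤ R_L · ε/(1−ε) = 967 kΩ × 0.0350/0.9650 = 35.1 kΩ.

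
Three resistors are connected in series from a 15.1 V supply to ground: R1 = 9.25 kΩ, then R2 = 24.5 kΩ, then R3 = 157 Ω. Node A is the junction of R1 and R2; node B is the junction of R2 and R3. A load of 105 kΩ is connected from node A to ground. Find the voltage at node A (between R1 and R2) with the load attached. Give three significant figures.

V ≈ 10.3 V

Below node A the series string R2+R3 = 24660 Ω sits in parallel with the 105000 Ω load: 19970 Ω.
V_A = 15.1 × 19970/(9250 + 19970) = 10.3 V.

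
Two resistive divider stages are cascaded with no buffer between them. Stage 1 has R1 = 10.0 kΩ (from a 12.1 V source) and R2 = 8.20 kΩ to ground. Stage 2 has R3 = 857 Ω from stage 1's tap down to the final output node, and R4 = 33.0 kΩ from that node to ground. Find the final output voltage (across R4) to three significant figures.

Stage 2 presents R3+R4 = 33860 Ω as a load on stage 1's tap.
Stage 1's lower leg becomes R2‖(R3+R4) = 6601 Ω, so V_mid = 12.1 × 6601/16600 = 4.811 V.
Stage 2 is itself unloaded: V_out = V_mid × R4/(R3+R4) = 4.811 × 33000/33860 = 4.69 V.

V_out ≈ 4.69 V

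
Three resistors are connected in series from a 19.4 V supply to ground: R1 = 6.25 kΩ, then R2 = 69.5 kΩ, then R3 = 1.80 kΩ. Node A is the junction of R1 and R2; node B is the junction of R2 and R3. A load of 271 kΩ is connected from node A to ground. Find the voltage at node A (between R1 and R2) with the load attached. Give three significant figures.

Below node A the series string R2+R3 = 71.30 kΩ sits in parallel with the 271 kΩ load: 56.45 kΩ.
V_A = 19.4 × 56.45/(6.25 + 56.45) = 17.5 V.

V ≈ 17.5 V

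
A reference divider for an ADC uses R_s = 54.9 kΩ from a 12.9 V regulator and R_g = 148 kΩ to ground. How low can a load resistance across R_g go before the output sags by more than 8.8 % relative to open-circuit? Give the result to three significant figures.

Output resistance R_th = R_s‖R_g = (54.9 × 148)/202.9 = 40.05 kΩ.
The fractional drop is R_th/(R_th + R_L); requiring this ≤ 0.0880 gives R_L ≥ R_th(1/0.0880 − 1) = 40.05 × 10.36 = 415 kΩ.

R_L(min) ≈ 415 kΩ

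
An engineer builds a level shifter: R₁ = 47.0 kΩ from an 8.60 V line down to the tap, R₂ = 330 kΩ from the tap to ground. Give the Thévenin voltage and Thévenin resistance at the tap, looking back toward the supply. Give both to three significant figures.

V_th is the open-circuit tap voltage: 8.60 × 330/(47.0 + 330) = 7.53 V.
With the supply zeroed, R₁ and R₂ appear in parallel from the tap: R_th = R₁‖R₂ = (47.0 × 330)/377.0 = 41.1 kΩ.

V_th = 7.53 V, R_th = 41.1 kΩ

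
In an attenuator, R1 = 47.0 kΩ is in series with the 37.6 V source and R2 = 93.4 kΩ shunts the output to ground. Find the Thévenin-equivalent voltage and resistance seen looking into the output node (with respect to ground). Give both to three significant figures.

V_th = 25.0 V, R_th = 31.3 kΩ

V_th is the open-circuit tap voltage: 37.6 × 93.4/(47.0 + 93.4) = 25.0 V.
With the supply zeroed, R1 and R2 appear in parallel from the tap: R_th = R1‖R2 = (47.0 × 93.4)/140.4 = 31.3 kΩ.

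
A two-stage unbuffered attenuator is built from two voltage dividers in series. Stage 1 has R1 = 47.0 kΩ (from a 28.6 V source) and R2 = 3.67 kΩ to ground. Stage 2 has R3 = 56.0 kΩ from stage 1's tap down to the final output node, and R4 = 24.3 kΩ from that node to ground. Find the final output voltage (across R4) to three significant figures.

V_out ≈ 0.601 V

Stage 2 presents R3+R4 = 80.30 kΩ as a load on stage 1's tap.
Stage 1's lower leg becomes R2‖(R3+R4) = 3.510 kΩ, so V_mid = 28.6 × 3.510/50.51 = 1.987 V.
Stage 2 is itself unloaded: V_out = V_mid × R4/(R3+R4) = 1.987 × 24.3/80.30 = 0.601 V.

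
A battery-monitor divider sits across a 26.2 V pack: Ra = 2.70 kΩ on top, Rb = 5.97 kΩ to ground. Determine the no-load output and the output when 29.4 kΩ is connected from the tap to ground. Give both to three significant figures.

Open-circuit: V = 26.2 × 5.97/(2.70 + 5.97) = 18.0 V.
With the load, Rb becomes Rb‖R_L = 4.962 kΩ, so V = 26.2 × 4.962/7.662 = 17.0 V.

Unloaded: 18.0 V; loaded: 17.0 V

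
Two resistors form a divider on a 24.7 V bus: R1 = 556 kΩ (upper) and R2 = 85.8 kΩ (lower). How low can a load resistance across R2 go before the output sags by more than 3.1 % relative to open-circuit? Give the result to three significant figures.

Output resistance R_th = R1‖R2 = (556 × 85.8)/641.8 = 74.33 kΩ.
The fractional drop is R_th/(R_th + R_L); requiring this ≤ 0.0310 gives R_L ≥ R_th(1/0.0310 − 1) = 74.33 × 31.26 = 2.32 MΩ.

R_L(min) ≈ 2.32 MΩ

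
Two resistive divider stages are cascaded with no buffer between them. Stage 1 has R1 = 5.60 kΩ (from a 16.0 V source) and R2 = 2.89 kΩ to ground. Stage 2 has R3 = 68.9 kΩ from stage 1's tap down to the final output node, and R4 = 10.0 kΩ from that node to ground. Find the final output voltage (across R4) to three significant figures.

Stage 2 presents R3+R4 = 78.90 kΩ as a load on stage 1's tap.
Stage 1's lower leg becomes R2‖(R3+R4) = 2.788 kΩ, so V_mid = 16.0 × 2.788/8.388 = 5.318 V.
Stage 2 is itself unloaded: V_out = V_mid × R4/(R3+R4) = 5.318 × 10.0/78.90 = 0.674 V.

V_out ≈ 0.674 V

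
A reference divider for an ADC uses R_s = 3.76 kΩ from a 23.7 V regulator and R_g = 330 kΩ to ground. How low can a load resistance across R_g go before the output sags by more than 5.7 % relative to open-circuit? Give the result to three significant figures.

R_L(min) ≈ 61.5 kΩ

Output resistance R_th = R_s‖R_g = (3.76 × 330)/333.8 = 3.718 kΩ.
The fractional drop is R_th/(R_th + R_L); requiring this ≤ 0.0570 gives R_L ≥ R_th(1/0.0570 − 1) = 3.718 × 16.54 = 61.5 kΩ.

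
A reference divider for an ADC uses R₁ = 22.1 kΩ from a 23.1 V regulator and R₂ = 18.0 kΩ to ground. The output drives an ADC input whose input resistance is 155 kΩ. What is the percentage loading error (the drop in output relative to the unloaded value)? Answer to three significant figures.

The divider's output (Thévenin) resistance is R₁‖R₂ = 9.920 kΩ.
Fractional drop under load = R_th/(R_th + R_L) = 9.920 / (9.920 + 155) = 0.06015.
So the output falls by 6.02 %.

6.02 %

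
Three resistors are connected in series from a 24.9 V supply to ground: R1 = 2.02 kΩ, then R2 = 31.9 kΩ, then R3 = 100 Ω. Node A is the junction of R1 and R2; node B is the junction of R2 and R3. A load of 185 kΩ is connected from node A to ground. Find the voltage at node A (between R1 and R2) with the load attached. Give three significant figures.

Below node A the series string R2+R3 = 32000 Ω sits in parallel with the 185000 Ω load: 27280 Ω.
V_A = 24.9 × 27280/(2020 + 27280) = 23.2 V.

V ≈ 23.2 V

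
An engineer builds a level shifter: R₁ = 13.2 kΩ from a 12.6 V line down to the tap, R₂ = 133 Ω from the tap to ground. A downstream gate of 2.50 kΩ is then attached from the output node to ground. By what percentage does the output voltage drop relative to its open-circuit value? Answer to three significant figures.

5.00 %

The divider's output (Thévenin) resistance is R₁‖R₂ = 131.7 Ω.
Fractional drop under load = R_th/(R_th + R_L) = 131.7 / (131.7 + 2500) = 0.05003.
So the output falls by 5.00 %.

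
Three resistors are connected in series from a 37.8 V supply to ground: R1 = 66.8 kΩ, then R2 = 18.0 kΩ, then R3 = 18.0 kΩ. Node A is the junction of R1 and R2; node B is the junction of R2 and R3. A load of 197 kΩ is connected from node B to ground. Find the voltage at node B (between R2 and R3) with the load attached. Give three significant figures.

At node B, R3 is in parallel with the load: R3‖R_L = 16.49 kΩ.
Below node A the resistance is R2 + (R3‖R_L) = 34.49 kΩ, so V_A = 37.8 × 34.49/101.3 = 12.87 V.
Then V_B = V_A × (R3‖R_L)/(R2 + R3‖R_L) = 12.87 × 16.49/34.49 = 6.15 V.

V ≈ 6.15 V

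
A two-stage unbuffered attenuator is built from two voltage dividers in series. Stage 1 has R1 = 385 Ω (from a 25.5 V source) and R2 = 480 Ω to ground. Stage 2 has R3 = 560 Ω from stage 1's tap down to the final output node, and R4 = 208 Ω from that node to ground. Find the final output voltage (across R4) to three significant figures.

Stage 2 presents R3+R4 = 768.0 Ω as a load on stage 1's tap.
Stage 1's lower leg becomes R2‖(R3+R4) = 295.4 Ω, so V_mid = 25.5 × 295.4/680.4 = 11.07 V.
Stage 2 is itself unloaded: V_out = V_mid × R4/(R3+R4) = 11.07 × 208/768.0 = 3.00 V.

V_out ≈ 3.00 V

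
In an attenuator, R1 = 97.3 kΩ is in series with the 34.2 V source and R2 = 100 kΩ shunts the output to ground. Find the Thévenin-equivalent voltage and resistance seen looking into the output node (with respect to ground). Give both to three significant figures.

V_th = 17.3 V, R_th = 49.3 kΩ

V_th is the open-circuit tap voltage: 34.2 × 100/(97.3 + 100) = 17.3 V.
With the supply zeroed, R1 and R2 appear in parallel from the tap: R_th = R1‖R2 = (97.3 × 100)/197.3 = 49.3 kΩ.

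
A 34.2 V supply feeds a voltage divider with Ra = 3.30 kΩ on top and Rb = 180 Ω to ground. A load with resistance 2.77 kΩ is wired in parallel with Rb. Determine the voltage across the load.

The load sits in parallel with Rb: Rb‖R_L = (180 × 2770) / (180 + 2770) = 169.0 Ω.
V_out = 34.2 × 169.0 / (3300 + 169.0) = 34.2 × 169.0/3469 = 1.67 V.

V_out ≈ 1.67 V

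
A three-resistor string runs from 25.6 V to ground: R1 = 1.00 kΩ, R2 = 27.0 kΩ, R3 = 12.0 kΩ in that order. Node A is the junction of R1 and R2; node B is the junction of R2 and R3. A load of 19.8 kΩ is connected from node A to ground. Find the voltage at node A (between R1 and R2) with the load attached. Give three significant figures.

Below node A the series string R2+R3 = 39.00 kΩ sits in parallel with the 19.8 kΩ load: 13.13 kΩ.
V_A = 25.6 × 13.13/(1.00 + 13.13) = 23.8 V.

V ≈ 23.8 V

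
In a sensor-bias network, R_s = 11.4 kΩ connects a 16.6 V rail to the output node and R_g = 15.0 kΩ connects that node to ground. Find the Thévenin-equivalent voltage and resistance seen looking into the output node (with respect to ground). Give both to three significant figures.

V_th is the open-circuit tap voltage: 16.6 × 15.0/(11.4 + 15.0) = 9.43 V.
With the supply zeroed, R_s and R_g appear in parallel from the tap: R_th = R_s‖R_g = (11.4 × 15.0)/26.40 = 6.48 kΩ.

V_th = 9.43 V, R_th = 6.48 kΩ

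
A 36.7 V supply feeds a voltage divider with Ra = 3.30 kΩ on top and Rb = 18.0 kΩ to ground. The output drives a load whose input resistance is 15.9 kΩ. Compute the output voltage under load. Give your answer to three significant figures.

V_out ≈ 26.4 V

The load sits in parallel with Rb: Rb‖R_L = (18.0 × 15.9) / (18.0 + 15.9) = 8.442 kΩ.
V_out = 36.7 × 8.442 / (3.30 + 8.442) = 36.7 × 8.442/11.74 = 26.4 V.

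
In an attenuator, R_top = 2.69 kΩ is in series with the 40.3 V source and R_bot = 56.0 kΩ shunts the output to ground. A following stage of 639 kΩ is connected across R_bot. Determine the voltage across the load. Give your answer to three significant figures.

The load sits in parallel with R_bot: R_bot‖R_L = (56.0 × 639) / (56.0 + 639) = 51.49 kΩ.
V_out = 40.3 × 51.49 / (2.69 + 51.49) = 40.3 × 51.49/54.18 = 38.3 V.
(Unloaded it would have been 38.5 V.)

V_out ≈ 38.3 V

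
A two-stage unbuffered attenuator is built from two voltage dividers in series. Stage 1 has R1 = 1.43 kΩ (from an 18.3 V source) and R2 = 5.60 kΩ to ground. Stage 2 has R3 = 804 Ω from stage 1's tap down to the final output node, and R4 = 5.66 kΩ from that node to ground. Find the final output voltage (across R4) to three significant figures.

V_out ≈ 10.9 V

Stage 2 presents R3+R4 = 6464 Ω as a load on stage 1's tap.
Stage 1's lower leg becomes R2‖(R3+R4) = 3001 Ω, so V_mid = 18.3 × 3001/4431 = 12.39 V.
Stage 2 is itself unloaded: V_out = V_mid × R4/(R3+R4) = 12.39 × 5660/6464 = 10.9 V.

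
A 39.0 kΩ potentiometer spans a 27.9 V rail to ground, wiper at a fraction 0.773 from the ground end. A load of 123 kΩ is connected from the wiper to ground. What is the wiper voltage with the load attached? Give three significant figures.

The wiper splits the pot into (1−α)R = 8.853 kΩ above and αR = 30.15 kΩ below.
Lower section ‖ load = 24.21 kΩ.
V_wiper = 27.9 × 24.21/(8.853 + 24.21) = 20.4 V.

V ≈ 20.4 V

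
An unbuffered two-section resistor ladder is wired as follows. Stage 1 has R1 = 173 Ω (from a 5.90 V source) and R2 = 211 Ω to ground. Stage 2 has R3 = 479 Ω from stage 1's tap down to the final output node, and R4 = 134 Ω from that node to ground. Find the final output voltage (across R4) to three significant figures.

Stage 2 presents R3+R4 = 613.0 Ω as a load on stage 1's tap.
Stage 1's lower leg becomes R2‖(R3+R4) = 157.0 Ω, so V_mid = 5.90 × 157.0/330.0 = 2.807 V.
Stage 2 is itself unloaded: V_out = V_mid × R4/(R3+R4) = 2.807 × 134/613.0 = 0.614 V.

V_out ≈ 0.614 V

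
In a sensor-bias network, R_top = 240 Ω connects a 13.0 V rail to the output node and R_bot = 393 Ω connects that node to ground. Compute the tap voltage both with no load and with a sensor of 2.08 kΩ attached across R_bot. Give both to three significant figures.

Unloaded: 8.07 V; loaded: 7.53 V

Open-circuit: V = 13.0 × 393/(240 + 393) = 8.07 V.
With the load, R_bot becomes R_bot‖R_L = 330.5 Ω, so V = 13.0 × 330.5/570.5 = 7.53 V.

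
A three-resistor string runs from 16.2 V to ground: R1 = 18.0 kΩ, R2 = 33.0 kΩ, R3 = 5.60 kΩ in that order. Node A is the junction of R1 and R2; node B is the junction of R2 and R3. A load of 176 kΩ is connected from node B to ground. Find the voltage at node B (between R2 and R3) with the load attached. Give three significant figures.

At node B, R3 is in parallel with the load: R3‖R_L = 5.427 kΩ.
Below node A the resistance is R2 + (R3‖R_L) = 38.43 kΩ, so V_A = 16.2 × 38.43/56.43 = 11.03 V.
Then V_B = V_A × (R3‖R_L)/(R2 + R3‖R_L) = 11.03 × 5.427/38.43 = 1.56 V.

V ≈ 1.56 V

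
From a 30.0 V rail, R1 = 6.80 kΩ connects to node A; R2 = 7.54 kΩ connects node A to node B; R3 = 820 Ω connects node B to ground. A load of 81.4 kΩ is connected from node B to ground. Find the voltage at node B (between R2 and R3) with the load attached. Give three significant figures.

At node B, R3 is in parallel with the load: R3‖R_L = 811.8 Ω.
Below node A the resistance is R2 + (R3‖R_L) = 8352 Ω, so V_A = 30.0 × 8352/15150 = 16.54 V.
Then V_B = V_A × (R3‖R_L)/(R2 + R3‖R_L) = 16.54 × 811.8/8352 = 1.61 V.

V ≈ 1.61 V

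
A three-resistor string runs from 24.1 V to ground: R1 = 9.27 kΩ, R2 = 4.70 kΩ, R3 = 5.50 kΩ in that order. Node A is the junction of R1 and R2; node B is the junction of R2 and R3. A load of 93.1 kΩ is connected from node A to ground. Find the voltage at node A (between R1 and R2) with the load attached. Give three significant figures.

V ≈ 12.0 V

Below node A the series string R2+R3 = 10.20 kΩ sits in parallel with the 93.1 kΩ load: 9.193 kΩ.
V_A = 24.1 × 9.193/(9.27 + 9.193) = 12.0 V.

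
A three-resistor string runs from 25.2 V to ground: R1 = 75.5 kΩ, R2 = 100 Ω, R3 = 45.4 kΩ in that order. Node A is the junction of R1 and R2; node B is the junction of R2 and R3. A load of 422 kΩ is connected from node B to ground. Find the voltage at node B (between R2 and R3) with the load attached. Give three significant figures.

At node B, R3 is in parallel with the load: R3‖R_L = 40990 Ω.
Below node A the resistance is R2 + (R3‖R_L) = 41090 Ω, so V_A = 25.2 × 41090/116600 = 8.881 V.
Then V_B = V_A × (R3‖R_L)/(R2 + R3‖R_L) = 8.881 × 40990/41090 = 8.86 V.

V ≈ 8.86 V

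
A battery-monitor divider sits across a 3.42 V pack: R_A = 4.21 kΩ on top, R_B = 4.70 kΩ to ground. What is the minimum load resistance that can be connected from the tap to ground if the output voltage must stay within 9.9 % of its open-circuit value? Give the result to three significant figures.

R_L(min) ≈ 20.2 kΩ

Output resistance R_th = R_A‖R_B = (4.21 × 4.70)/8.910 = 2.221 kΩ.
The fractional drop is R_th/(R_th + R_L); requiring this ≤ 0.0990 gives R_L ≥ R_th(1/0.0990 − 1) = 2.221 × 9.101 = 20.2 kΩ.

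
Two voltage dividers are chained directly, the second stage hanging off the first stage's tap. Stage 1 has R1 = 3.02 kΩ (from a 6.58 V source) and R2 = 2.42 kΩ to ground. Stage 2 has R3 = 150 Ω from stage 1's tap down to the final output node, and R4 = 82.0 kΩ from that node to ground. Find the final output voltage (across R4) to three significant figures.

Stage 2 presents R3+R4 = 82150 Ω as a load on stage 1's tap.
Stage 1's lower leg becomes R2‖(R3+R4) = 2351 Ω, so V_mid = 6.58 × 2351/5371 = 2.880 V.
Stage 2 is itself unloaded: V_out = V_mid × R4/(R3+R4) = 2.880 × 82000/82150 = 2.87 V.

V_out ≈ 2.87 V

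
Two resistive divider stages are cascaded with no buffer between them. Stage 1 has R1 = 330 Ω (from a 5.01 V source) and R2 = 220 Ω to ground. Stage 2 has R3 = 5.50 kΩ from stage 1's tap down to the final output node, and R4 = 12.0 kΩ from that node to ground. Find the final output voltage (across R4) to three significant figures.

V_out ≈ 1.36 V

Stage 2 presents R3+R4 = 17500 Ω as a load on stage 1's tap.
Stage 1's lower leg becomes R2‖(R3+R4) = 217.3 Ω, so V_mid = 5.01 × 217.3/547.3 = 1.989 V.
Stage 2 is itself unloaded: V_out = V_mid × R4/(R3+R4) = 1.989 × 12000/17500 = 1.36 V.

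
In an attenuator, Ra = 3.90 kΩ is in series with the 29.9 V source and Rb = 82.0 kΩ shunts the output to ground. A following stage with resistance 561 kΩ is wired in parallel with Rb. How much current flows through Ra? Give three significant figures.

I ≈ 0.396 mA

Rb‖R_L = 71.54 kΩ, so the source sees Ra + Rb‖R_L = 75.44 kΩ.
I = 29.9 V / 75.44 kΩ = 0.396 mA.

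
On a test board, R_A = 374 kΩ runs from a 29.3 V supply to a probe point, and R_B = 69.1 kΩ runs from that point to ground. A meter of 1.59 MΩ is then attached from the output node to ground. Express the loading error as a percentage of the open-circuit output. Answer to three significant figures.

The divider's output (Thévenin) resistance is R_A‖R_B = 58.32 kΩ.
Fractional drop under load = R_th/(R_th + R_L) = 58.32 / (58.32 + 1590) = 0.03538.
So the output falls by 3.54 %.

3.54 %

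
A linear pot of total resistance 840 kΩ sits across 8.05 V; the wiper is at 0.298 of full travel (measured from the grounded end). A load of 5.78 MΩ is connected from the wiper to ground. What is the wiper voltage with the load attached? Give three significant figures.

The wiper splits the pot into (1−α)R = 589.7 kΩ above and αR = 250.3 kΩ below.
Lower section ‖ load = 239.9 kΩ.
V_wiper = 8.05 × 239.9/(589.7 + 239.9) = 2.33 V.

V ≈ 2.33 V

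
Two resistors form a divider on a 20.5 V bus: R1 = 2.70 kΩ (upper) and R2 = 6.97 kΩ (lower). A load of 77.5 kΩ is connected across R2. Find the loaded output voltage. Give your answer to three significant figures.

The load sits in parallel with R2: R2‖R_L = (6.97 × 77.5) / (6.97 + 77.5) = 6.395 kΩ.
V_out = 20.5 × 6.395 / (2.70 + 6.395) = 20.5 × 6.395/9.095 = 14.4 V.

V_out ≈ 14.4 V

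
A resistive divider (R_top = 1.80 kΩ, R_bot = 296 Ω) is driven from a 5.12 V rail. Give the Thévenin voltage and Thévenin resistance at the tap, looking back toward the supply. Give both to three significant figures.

V_th = 0.723 V, R_th = 254 Ω

V_th is the open-circuit tap voltage: 5.12 × 296/(1800 + 296) = 0.723 V.
With the supply zeroed, R_top and R_bot appear in parallel from the tap: R_th = R_top‖R_bot = (1800 × 296)/2096 = 254 Ω.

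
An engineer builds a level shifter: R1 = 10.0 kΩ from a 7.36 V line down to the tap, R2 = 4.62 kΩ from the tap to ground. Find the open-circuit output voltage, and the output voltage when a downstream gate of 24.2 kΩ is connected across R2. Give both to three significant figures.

Unloaded: 2.33 V; loaded: 2.06 V

Open-circuit: V = 7.36 × 4.62/(10.0 + 4.62) = 2.33 V.
With the load, R2 becomes R2‖R_L = 3.879 kΩ, so V = 7.36 × 3.879/13.88 = 2.06 V.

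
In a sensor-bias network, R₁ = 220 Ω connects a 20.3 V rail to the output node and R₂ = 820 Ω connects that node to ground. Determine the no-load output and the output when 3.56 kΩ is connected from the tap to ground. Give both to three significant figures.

Open-circuit: V = 20.3 × 820/(220 + 820) = 16.0 V.
With the load, R₂ becomes R₂‖R_L = 666.5 Ω, so V = 20.3 × 666.5/886.5 = 15.3 V.

Unloaded: 16.0 V; loaded: 15.3 V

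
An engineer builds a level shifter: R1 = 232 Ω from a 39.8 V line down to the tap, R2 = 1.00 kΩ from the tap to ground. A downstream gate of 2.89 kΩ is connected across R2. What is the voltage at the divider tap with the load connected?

V_out ≈ 30.3 V

The load sits in parallel with R2: R2‖R_L = (1000 × 2890) / (1000 + 2890) = 742.9 Ω.
V_out = 39.8 × 742.9 / (232 + 742.9) = 39.8 × 742.9/974.9 = 30.3 V.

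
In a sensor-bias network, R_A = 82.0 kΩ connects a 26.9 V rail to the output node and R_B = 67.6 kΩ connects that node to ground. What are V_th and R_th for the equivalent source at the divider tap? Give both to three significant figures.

V_th is the open-circuit tap voltage: 26.9 × 67.6/(82.0 + 67.6) = 12.2 V.
With the supply zeroed, R_A and R_B appear in parallel from the tap: R_th = R_A‖R_B = (82.0 × 67.6)/149.6 = 37.1 kΩ.

V_th = 12.2 V, R_th = 37.1 kΩ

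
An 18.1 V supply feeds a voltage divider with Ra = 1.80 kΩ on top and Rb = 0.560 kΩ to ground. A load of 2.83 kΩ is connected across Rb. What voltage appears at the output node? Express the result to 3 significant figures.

The load sits in parallel with Rb: Rb‖R_L = (560 × 2830) / (560 + 2830) = 467.5 Ω.
V_out = 18.1 × 467.5 / (1800 + 467.5) = 18.1 × 467.5/2267 = 3.73 V.

V_out ≈ 3.73 V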